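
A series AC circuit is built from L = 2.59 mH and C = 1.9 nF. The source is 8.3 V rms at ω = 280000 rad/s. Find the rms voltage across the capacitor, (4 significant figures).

X_L = ωL = 725.2 Ω
X_C = 1/(ωC) = 1880 Ω
Net reactance X = X_L − X_C = -1154 Ω
Z = − j1154 Ω
|Z| = √(0² + 1154²) = 1154 Ω
I = V/|Z| = 7.189 mA
V_C = I·|Z_C| = 0.007189 × 1880 = 13.51 V

13.51 V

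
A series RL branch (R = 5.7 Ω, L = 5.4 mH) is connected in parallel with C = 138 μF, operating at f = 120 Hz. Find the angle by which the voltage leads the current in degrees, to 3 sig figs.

ω = 2πf = 754.0 rad/s
X_L = ωL = 4.07 Ω
X_C = 1/(ωC) = 9.61 Ω
Branch 1 (R+jX_L): Z₁ = 5.70 + j4.07 Ω, |Z₁| = 7.00 Ω
Branch 2 (−jX_C): Z₂ = −j9.61 Ω
Parallel: Z = Z₁Z₂/(Z₁+Z₂), |Z| = 8.47 Ω, ∠Z = -10.3°

-10.3°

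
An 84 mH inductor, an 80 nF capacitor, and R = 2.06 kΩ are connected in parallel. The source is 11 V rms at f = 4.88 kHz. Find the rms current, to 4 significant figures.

ω = 2πf = 30660 rad/s
X_L = ωL = 2576 Ω
X_C = 1/(ωC) = 407.7 Ω
Parallel: admittances add. Y = 1/R + 1/(jωL) + jωC
Y = (0.0004854 + j0.002065) S
|Y| = 0.002121 S → |Z| = 1/|Y| = 471.5 Ω, ∠Z = −∠Y = -76.77°
I = V/|Z| = 11/471.5 = 23.33 mA

23.33 mA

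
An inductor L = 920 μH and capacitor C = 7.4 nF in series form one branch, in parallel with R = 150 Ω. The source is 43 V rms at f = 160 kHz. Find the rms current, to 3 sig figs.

ω = 2πf = 1.005e+06 rad/s
X_L = ωL = 925 Ω
X_C = 1/(ωC) = 134 Ω
Branch 1: Z₁ = R = 150 Ω
Branch 2 (series LC): Z₂ = j(X_L − X_C) = j790 Ω
Parallel: Z = Z₁Z₂/(Z₁+Z₂), |Z| = 147 Ω, ∠Z = 10.7°
I = V/|Z| = 43/147 = 292 mA

292 mA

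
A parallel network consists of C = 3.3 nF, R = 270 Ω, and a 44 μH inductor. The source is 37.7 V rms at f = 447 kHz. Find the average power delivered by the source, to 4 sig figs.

5.264 W

ω = 2πf = 2.809e+06 rad/s
X_L = ωL = 123.6 Ω
X_C = 1/(ωC) = 107.9 Ω
Parallel: admittances add. Y = 1/R + 1/(jωL) + jωC
Y = (0.003704 + j0.001176) S
|Y| = 0.003886 S → |Z| = 1/|Y| = 257.3 Ω, ∠Z = −∠Y = -17.62°
I = V/|Z| = 146.5 mA
P = VI cos φ = 37.7 × 0.1465 × cos(-17.62°) = 5.264 W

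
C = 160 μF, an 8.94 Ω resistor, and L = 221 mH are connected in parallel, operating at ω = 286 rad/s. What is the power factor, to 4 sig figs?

0.9660

X_L = ωL = 63.21 Ω
X_C = 1/(ωC) = 21.85 Ω
Parallel: admittances add. Y = 1/R + 1/(jωL) + jωC
Y = (0.1119 + j0.02994) S
|Y| = 0.1158 S → |Z| = 1/|Y| = 8.636 Ω, ∠Z = −∠Y = -14.98°
cos φ = cos(-14.98°) = 0.9660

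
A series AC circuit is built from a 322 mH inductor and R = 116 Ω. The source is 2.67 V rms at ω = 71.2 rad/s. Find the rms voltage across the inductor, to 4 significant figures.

0.5177 V

X_L = ωL = 22.93 Ω
Z = 116.0 + j22.93 Ω
|Z| = √(116.0² + 22.93²) = 118.2 Ω
I = V/|Z| = 22.58 mA
V_L = I·|Z_L| = 0.02258 × 22.93 = 0.5177 V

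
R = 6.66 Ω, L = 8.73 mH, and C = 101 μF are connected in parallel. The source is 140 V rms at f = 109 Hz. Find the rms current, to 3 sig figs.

25.1 A

ω = 2πf = 684.9 rad/s
X_L = ωL = 5.98 Ω
X_C = 1/(ωC) = 14.5 Ω
Parallel: admittances add. Y = 1/R + 1/(jωL) + jωC
Y = (0.150 − j0.0981) S
|Y| = 0.179 S → |Z| = 1/|Y| = 5.58 Ω, ∠Z = −∠Y = 33.2°
I = V/|Z| = 140/5.58 = 25.1 A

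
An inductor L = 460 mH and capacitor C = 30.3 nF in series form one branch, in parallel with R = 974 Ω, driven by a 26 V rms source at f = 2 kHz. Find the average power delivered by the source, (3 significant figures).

694 mW

ω = 2πf = 12570 rad/s
X_L = ωL = 5780 Ω
X_C = 1/(ωC) = 2630 Ω
Branch 1: Z₁ = R = 974 Ω
Branch 2 (series LC): Z₂ = j(X_L − X_C) = j3150 Ω
Parallel: Z = Z₁Z₂/(Z₁+Z₂), |Z| = 931 Ω, ∠Z = 17.2°
I = V/|Z| = 27.9 mA
P = VI cos φ = 26 × 0.0279 × cos(17.2°) = 694 mW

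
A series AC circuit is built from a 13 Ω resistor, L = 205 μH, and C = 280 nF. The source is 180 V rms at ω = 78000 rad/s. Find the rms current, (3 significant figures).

5.54 A

X_L = ωL = 16.0 Ω
X_C = 1/(ωC) = 45.8 Ω
Net reactance X = X_L − X_C = -29.8 Ω
Z = 13.0 − j29.8 Ω
|Z| = √(13.0² + 29.8²) = 32.5 Ω
I = V/|Z| = 180/32.5 = 5.54 A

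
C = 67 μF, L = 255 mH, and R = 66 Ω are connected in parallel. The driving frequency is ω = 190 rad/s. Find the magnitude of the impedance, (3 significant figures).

X_L = ωL = 48.5 Ω
X_C = 1/(ωC) = 78.6 Ω
Parallel: admittances add. Y = 1/R + 1/(jωL) + jωC
Y = (0.0152 − j0.00791) S
|Y| = 0.0171 S → |Z| = 1/|Y| = 58.5 Ω, ∠Z = −∠Y = 27.6°

58.5 Ω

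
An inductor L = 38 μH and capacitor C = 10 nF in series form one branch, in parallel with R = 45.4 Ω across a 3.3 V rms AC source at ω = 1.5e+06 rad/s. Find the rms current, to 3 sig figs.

X_L = ωL = 57.0 Ω
X_C = 1/(ωC) = 66.7 Ω
Branch 1: Z₁ = R = 45.4 Ω
Branch 2 (series LC): Z₂ = j(X_L − X_C) = −j9.67 Ω
Parallel: Z = Z₁Z₂/(Z₁+Z₂), |Z| = 9.45 Ω, ∠Z = -78.0°
I = V/|Z| = 3.3/9.45 = 349 mA

349 mA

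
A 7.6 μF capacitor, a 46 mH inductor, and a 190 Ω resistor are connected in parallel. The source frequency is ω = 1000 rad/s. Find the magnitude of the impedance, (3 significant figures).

X_L = ωL = 46.0 Ω
X_C = 1/(ωC) = 132 Ω
Parallel: admittances add. Y = 1/R + 1/(jωL) + jωC
Y = (0.00526 − j0.0141) S
|Y| = 0.0151 S → |Z| = 1/|Y| = 66.3 Ω, ∠Z = −∠Y = 69.6°

66.3 Ω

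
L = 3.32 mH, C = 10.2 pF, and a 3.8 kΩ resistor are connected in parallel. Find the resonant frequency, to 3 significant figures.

ω₀ = 1/√(LC) = 1/√(0.00332 × 1.02e-11) = 5.434e+06 rad/s
f₀ = ω₀/(2π) = 865 kHz

865 kHz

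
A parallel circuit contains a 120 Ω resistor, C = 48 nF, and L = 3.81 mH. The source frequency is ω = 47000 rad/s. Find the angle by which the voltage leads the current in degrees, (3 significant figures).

X_L = ωL = 179 Ω
X_C = 1/(ωC) = 443 Ω
Parallel: admittances add. Y = 1/R + 1/(jωL) + jωC
Y = (0.00833 − j0.00333) S
|Y| = 0.00897 S → |Z| = 1/|Y| = 111 Ω, ∠Z = −∠Y = 21.8°

21.8°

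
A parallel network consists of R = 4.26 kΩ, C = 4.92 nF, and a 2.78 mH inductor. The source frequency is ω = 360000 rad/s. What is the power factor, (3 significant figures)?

0.291

X_L = ωL = 1000 Ω
X_C = 1/(ωC) = 565 Ω
Parallel: admittances add. Y = 1/R + 1/(jωL) + jωC
Y = (0.000235 + j0.000772) S
|Y| = 0.000807 S → |Z| = 1/|Y| = 1240 Ω, ∠Z = −∠Y = -73.1°
cos φ = cos(-73.1°) = 0.291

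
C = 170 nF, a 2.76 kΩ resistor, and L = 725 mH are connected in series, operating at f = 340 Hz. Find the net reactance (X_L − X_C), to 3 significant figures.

-1200 Ω

ω = 2πf = 2136 rad/s
X_L = ωL = 1550 Ω
X_C = 1/(ωC) = 2750 Ω
X = 1550 − 2750 = -1200 Ω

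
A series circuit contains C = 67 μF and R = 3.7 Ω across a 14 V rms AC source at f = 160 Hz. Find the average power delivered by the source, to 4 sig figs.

3.098 W

ω = 2πf = 1005 rad/s
X_C = 1/(ωC) = 14.85 Ω
Z = 3.700 − j14.85 Ω
|Z| = √(3.700² + 14.85²) = 15.30 Ω
∠Z = arctan(-14.85/3.700) = -76.01°
I = V/|Z| = 915.0 mA
P = VI cos φ = 14 × 0.9150 × cos(-76.01°) = 3.098 W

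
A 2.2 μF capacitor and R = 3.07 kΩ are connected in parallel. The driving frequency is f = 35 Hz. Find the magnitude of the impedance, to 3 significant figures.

1710 Ω

ω = 2πf = 219.9 rad/s
X_C = 1/(ωC) = 2070 Ω
Parallel: admittances add. Y = 1/R + jωC
Y = (0.000326 + j0.000484) S
|Y| = 0.000583 S → |Z| = 1/|Y| = 1710 Ω, ∠Z = −∠Y = -56.0°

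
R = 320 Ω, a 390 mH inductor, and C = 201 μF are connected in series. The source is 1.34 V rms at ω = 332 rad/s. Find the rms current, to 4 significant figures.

3.943 mA

X_L = ωL = 129.5 Ω
X_C = 1/(ωC) = 14.99 Ω
Net reactance X = X_L − X_C = 114.5 Ω
Z = 320.0 + j114.5 Ω
|Z| = √(320.0² + 114.5²) = 339.9 Ω
I = V/|Z| = 1.34/339.9 = 3.943 mA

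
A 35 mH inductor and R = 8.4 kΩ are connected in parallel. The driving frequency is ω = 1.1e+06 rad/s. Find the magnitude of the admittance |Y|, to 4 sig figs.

121.8 μS

X_L = ωL = 38500 Ω
Parallel: admittances add. Y = 1/R + 1/(jωL)
Y = (0.0001190 − j2.597e-05) S
|Y| = 0.0001218 S → |Z| = 1/|Y| = 8207 Ω, ∠Z = −∠Y = 12.31°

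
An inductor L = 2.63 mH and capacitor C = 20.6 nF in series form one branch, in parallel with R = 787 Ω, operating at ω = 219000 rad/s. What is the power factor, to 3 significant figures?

0.411

X_L = ωL = 576 Ω
X_C = 1/(ωC) = 222 Ω
Branch 1: Z₁ = R = 787 Ω
Branch 2 (series LC): Z₂ = j(X_L − X_C) = j354 Ω
Parallel: Z = Z₁Z₂/(Z₁+Z₂), |Z| = 323 Ω, ∠Z = 65.8°
cos φ = cos(65.8°) = 0.411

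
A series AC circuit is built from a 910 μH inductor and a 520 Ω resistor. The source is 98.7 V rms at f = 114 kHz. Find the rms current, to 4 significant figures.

ω = 2πf = 716300 rad/s
X_L = ωL = 651.8 Ω
Z = 520.0 + j651.8 Ω
|Z| = √(520.0² + 651.8²) = 833.8 Ω
I = V/|Z| = 98.7/833.8 = 118.4 mA

118.4 mA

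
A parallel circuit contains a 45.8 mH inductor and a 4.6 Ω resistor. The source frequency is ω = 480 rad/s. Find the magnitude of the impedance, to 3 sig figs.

4.50 Ω

X_L = ωL = 22.0 Ω
Parallel: admittances add. Y = 1/R + 1/(jωL)
Y = (0.217 − j0.0455) S
|Y| = 0.222 S → |Z| = 1/|Y| = 4.50 Ω, ∠Z = −∠Y = 11.8°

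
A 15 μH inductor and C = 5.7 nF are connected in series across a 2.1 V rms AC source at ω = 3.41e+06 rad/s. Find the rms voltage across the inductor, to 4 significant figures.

X_L = ωL = 51.15 Ω
X_C = 1/(ωC) = 51.45 Ω
Net reactance X = X_L − X_C = -0.2983 Ω
Z = − j0.2983 Ω
|Z| = √(0² + 0.2983²) = 0.2983 Ω
I = V/|Z| = 7.041 A
V_L = I·|Z_L| = 7.041 × 51.15 = 360.1 V

360.1 V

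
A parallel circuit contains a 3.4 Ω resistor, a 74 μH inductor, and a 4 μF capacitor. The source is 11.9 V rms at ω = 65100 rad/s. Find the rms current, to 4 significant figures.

X_L = ωL = 4.817 Ω
X_C = 1/(ωC) = 3.840 Ω
Parallel: admittances add. Y = 1/R + 1/(jωL) + jωC
Y = (0.2941 + j0.05282) S
|Y| = 0.2988 S → |Z| = 1/|Y| = 3.346 Ω, ∠Z = −∠Y = -10.18°
I = V/|Z| = 11.9/3.346 = 3.556 A

3.556 A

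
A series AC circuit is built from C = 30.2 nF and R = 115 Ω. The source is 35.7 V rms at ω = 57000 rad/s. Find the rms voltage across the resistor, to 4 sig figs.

6.933 V

X_C = 1/(ωC) = 580.9 Ω
Z = 115.0 − j580.9 Ω
|Z| = √(115.0² + 580.9²) = 592.2 Ω
I = V/|Z| = 60.28 mA
V_R = I·|Z_R| = 0.06028 × 115.0 = 6.933 V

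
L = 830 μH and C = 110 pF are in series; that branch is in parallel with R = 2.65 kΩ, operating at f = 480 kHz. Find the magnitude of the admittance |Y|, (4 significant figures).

1.993 mS

ω = 2πf = 3.016e+06 rad/s
X_L = ωL = 2503 Ω
X_C = 1/(ωC) = 3014 Ω
Branch 1: Z₁ = R = 2650 Ω
Branch 2 (series LC): Z₂ = j(X_L − X_C) = −j511.1 Ω
Parallel: Z = Z₁Z₂/(Z₁+Z₂), |Z| = 501.8 Ω, ∠Z = -79.08°
|Y| = 1/|Z| = 1.993 mS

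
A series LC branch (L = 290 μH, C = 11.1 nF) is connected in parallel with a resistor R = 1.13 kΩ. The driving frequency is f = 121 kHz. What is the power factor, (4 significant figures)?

ω = 2πf = 760300 rad/s
X_L = ωL = 220.5 Ω
X_C = 1/(ωC) = 118.5 Ω
Branch 1: Z₁ = R = 1130 Ω
Branch 2 (series LC): Z₂ = j(X_L − X_C) = j102.0 Ω
Parallel: Z = Z₁Z₂/(Z₁+Z₂), |Z| = 101.6 Ω, ∠Z = 84.84°
cos φ = cos(84.84°) = 0.08988

0.08988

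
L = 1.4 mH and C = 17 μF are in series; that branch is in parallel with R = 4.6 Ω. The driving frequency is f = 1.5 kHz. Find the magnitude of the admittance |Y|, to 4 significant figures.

ω = 2πf = 9425 rad/s
X_L = ωL = 13.19 Ω
X_C = 1/(ωC) = 6.241 Ω
Branch 1: Z₁ = R = 4.600 Ω
Branch 2 (series LC): Z₂ = j(X_L − X_C) = j6.953 Ω
Parallel: Z = Z₁Z₂/(Z₁+Z₂), |Z| = 3.836 Ω, ∠Z = 33.49°
|Y| = 1/|Z| = 260.7 mS

260.7 mS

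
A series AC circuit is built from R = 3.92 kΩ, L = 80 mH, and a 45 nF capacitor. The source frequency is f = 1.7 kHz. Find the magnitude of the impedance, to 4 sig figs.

ω = 2πf = 10680 rad/s
X_L = ωL = 854.5 Ω
X_C = 1/(ωC) = 2080 Ω
Net reactance X = X_L − X_C = -1226 Ω
Z = 3920 − j1226 Ω
|Z| = √(3920² + 1226²) = 4107 Ω

4107 Ω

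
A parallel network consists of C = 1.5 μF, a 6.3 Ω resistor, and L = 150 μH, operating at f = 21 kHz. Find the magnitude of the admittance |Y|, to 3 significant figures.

ω = 2πf = 131900 rad/s
X_L = ωL = 19.8 Ω
X_C = 1/(ωC) = 5.05 Ω
Parallel: admittances add. Y = 1/R + 1/(jωL) + jωC
Y = (0.159 + j0.147) S
|Y| = 0.217 S → |Z| = 1/|Y| = 4.62 Ω, ∠Z = −∠Y = -42.9°

217 mS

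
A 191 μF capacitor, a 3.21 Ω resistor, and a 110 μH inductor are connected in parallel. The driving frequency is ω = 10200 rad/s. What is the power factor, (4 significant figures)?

X_L = ωL = 1.122 Ω
X_C = 1/(ωC) = 0.5133 Ω
Parallel: admittances add. Y = 1/R + 1/(jωL) + jωC
Y = (0.3115 + j1.057) S
|Y| = 1.102 S → |Z| = 1/|Y| = 0.9075 Ω, ∠Z = −∠Y = -73.58°
cos φ = cos(-73.58°) = 0.2827

0.2827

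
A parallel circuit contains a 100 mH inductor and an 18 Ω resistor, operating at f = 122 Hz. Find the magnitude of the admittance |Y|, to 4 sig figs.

ω = 2πf = 766.5 rad/s
X_L = ωL = 76.65 Ω
Parallel: admittances add. Y = 1/R + 1/(jωL)
Y = (0.05556 − j0.01305) S
|Y| = 0.05707 S → |Z| = 1/|Y| = 17.52 Ω, ∠Z = −∠Y = 13.21°

57.07 mS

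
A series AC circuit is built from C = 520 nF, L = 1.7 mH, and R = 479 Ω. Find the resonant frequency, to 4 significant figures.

5.353 kHz

ω₀ = 1/√(LC) = 1/√(0.0017 × 5.2e-07) = 33630 rad/s
f₀ = ω₀/(2π) = 5.353 kHz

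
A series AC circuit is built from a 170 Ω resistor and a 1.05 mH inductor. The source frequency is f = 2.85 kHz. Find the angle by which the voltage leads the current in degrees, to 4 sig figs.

ω = 2πf = 17910 rad/s
X_L = ωL = 18.80 Ω
Z = 170.0 + j18.80 Ω
|Z| = √(170.0² + 18.80²) = 171.0 Ω
∠Z = arctan(18.80/170.0) = 6.311°

6.311°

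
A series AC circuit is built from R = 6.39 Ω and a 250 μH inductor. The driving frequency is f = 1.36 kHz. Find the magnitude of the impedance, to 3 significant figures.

ω = 2πf = 8545 rad/s
X_L = ωL = 2.14 Ω
Z = 6.39 + j2.14 Ω
|Z| = √(6.39² + 2.14²) = 6.74 Ω

6.74 Ω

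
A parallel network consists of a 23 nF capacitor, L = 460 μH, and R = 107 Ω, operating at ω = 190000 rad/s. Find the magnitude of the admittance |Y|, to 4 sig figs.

X_L = ωL = 87.40 Ω
X_C = 1/(ωC) = 228.8 Ω
Parallel: admittances add. Y = 1/R + 1/(jωL) + jωC
Y = (0.009346 − j0.007072) S
|Y| = 0.01172 S → |Z| = 1/|Y| = 85.33 Ω, ∠Z = −∠Y = 37.11°

11.72 mS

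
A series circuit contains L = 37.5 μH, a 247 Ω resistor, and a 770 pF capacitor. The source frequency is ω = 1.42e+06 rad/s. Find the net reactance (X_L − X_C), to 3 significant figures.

-861 Ω

X_L = ωL = 53.2 Ω
X_C = 1/(ωC) = 915 Ω
X = 53.2 − 915 = -861 Ω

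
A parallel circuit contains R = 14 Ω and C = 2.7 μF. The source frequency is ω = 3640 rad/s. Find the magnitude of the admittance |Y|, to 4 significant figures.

72.10 mS

X_C = 1/(ωC) = 101.8 Ω
Parallel: admittances add. Y = 1/R + jωC
Y = (0.07143 + j0.009828) S
|Y| = 0.07210 S → |Z| = 1/|Y| = 13.87 Ω, ∠Z = −∠Y = -7.834°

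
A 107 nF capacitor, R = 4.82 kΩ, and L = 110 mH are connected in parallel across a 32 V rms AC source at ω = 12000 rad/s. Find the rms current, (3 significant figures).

X_L = ωL = 1320 Ω
X_C = 1/(ωC) = 779 Ω
Parallel: admittances add. Y = 1/R + 1/(jωL) + jωC
Y = (0.000207 + j0.000526) S
|Y| = 0.000566 S → |Z| = 1/|Y| = 1770 Ω, ∠Z = −∠Y = -68.5°
I = V/|Z| = 32/1770 = 18.1 mA

18.1 mA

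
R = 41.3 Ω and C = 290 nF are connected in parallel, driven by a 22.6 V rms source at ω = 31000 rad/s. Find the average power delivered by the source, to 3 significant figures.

X_C = 1/(ωC) = 111 Ω
Parallel: admittances add. Y = 1/R + jωC
Y = (0.0242 + j0.00899) S
|Y| = 0.0258 S → |Z| = 1/|Y| = 38.7 Ω, ∠Z = −∠Y = -20.4°
I = V/|Z| = 584 mA
P = VI cos φ = 22.6 × 0.584 × cos(-20.4°) = 12.4 W

12.4 W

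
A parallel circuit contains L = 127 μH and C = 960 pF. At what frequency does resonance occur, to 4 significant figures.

455.8 kHz

ω₀ = 1/√(LC) = 1/√(0.000127 × 9.6e-10) = 2.864e+06 rad/s
f₀ = ω₀/(2π) = 455.8 kHz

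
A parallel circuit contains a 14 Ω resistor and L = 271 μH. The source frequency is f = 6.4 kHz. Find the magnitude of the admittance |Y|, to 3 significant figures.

ω = 2πf = 40210 rad/s
X_L = ωL = 10.9 Ω
Parallel: admittances add. Y = 1/R + 1/(jωL)
Y = (0.0714 − j0.0918) S
|Y| = 0.116 S → |Z| = 1/|Y| = 8.60 Ω, ∠Z = −∠Y = 52.1°

116 mS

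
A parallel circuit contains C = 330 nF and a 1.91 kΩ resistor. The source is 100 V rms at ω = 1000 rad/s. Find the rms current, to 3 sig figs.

X_C = 1/(ωC) = 3030 Ω
Parallel: admittances add. Y = 1/R + jωC
Y = (0.000524 + j0.000330) S
|Y| = 0.000619 S → |Z| = 1/|Y| = 1620 Ω, ∠Z = −∠Y = -32.2°
I = V/|Z| = 100/1620 = 61.9 mA

61.9 mA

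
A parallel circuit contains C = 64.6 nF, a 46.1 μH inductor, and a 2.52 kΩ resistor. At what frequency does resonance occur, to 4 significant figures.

ω₀ = 1/√(LC) = 1/√(4.61e-05 × 6.46e-08) = 579500 rad/s
f₀ = ω₀/(2π) = 92.23 kHz

92.23 kHz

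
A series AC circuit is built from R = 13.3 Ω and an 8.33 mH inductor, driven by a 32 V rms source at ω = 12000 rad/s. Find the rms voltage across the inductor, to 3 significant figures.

X_L = ωL = 100 Ω
Z = 13.3 + j100 Ω
|Z| = √(13.3² + 100²) = 101 Ω
I = V/|Z| = 317 mA
V_L = I·|Z_L| = 0.317 × 100 = 31.7 V

31.7 V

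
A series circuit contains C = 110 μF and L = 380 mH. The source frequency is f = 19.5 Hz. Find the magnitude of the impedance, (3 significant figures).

27.6 Ω

ω = 2πf = 122.5 rad/s
X_L = ωL = 46.6 Ω
X_C = 1/(ωC) = 74.2 Ω
Net reactance X = X_L − X_C = -27.6 Ω
Z = − j27.6 Ω
|Z| = √(0² + 27.6²) = 27.6 Ω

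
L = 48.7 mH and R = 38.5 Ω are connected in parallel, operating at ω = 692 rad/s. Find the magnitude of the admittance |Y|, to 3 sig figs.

39.4 mS

X_L = ωL = 33.7 Ω
Parallel: admittances add. Y = 1/R + 1/(jωL)
Y = (0.0260 − j0.0297) S
|Y| = 0.0394 S → |Z| = 1/|Y| = 25.4 Ω, ∠Z = −∠Y = 48.8°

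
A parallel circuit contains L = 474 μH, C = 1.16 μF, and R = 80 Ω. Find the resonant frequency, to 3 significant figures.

6.79 kHz

ω₀ = 1/√(LC) = 1/√(0.000474 × 1.16e-06) = 42650 rad/s
f₀ = ω₀/(2π) = 6.79 kHz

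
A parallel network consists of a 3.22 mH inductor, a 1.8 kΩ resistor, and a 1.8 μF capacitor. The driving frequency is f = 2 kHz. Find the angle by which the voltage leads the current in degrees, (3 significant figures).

75.1°

ω = 2πf = 12570 rad/s
X_L = ωL = 40.5 Ω
X_C = 1/(ωC) = 44.2 Ω
Parallel: admittances add. Y = 1/R + 1/(jωL) + jωC
Y = (0.000556 − j0.00209) S
|Y| = 0.00217 S → |Z| = 1/|Y| = 462 Ω, ∠Z = −∠Y = 75.1°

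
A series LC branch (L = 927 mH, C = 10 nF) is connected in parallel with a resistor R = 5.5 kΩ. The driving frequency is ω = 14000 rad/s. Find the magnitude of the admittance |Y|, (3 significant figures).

250 μS

X_L = ωL = 13000 Ω
X_C = 1/(ωC) = 7140 Ω
Branch 1: Z₁ = R = 5500 Ω
Branch 2 (series LC): Z₂ = j(X_L − X_C) = j5840 Ω
Parallel: Z = Z₁Z₂/(Z₁+Z₂), |Z| = 4000 Ω, ∠Z = 43.3°
|Y| = 1/|Z| = 250 μS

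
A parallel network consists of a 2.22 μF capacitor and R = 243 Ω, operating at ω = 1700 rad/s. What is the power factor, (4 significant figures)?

X_C = 1/(ωC) = 265.0 Ω
Parallel: admittances add. Y = 1/R + jωC
Y = (0.004115 + j0.003774) S
|Y| = 0.005584 S → |Z| = 1/|Y| = 179.1 Ω, ∠Z = −∠Y = -42.52°
cos φ = cos(-42.52°) = 0.7370

0.7370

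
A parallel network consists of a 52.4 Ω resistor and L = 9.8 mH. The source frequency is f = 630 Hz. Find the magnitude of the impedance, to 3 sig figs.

31.2 Ω

ω = 2πf = 3958 rad/s
X_L = ωL = 38.8 Ω
Parallel: admittances add. Y = 1/R + 1/(jωL)
Y = (0.0191 − j0.0258) S
|Y| = 0.0321 S → |Z| = 1/|Y| = 31.2 Ω, ∠Z = −∠Y = 53.5°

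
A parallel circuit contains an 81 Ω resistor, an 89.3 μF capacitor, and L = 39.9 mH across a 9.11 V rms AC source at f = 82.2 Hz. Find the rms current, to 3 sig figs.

115 mA

ω = 2πf = 516.5 rad/s
X_L = ωL = 20.6 Ω
X_C = 1/(ωC) = 21.7 Ω
Parallel: admittances add. Y = 1/R + 1/(jωL) + jωC
Y = (0.0123 − j0.00240) S
|Y| = 0.0126 S → |Z| = 1/|Y| = 79.5 Ω, ∠Z = −∠Y = 11.0°
I = V/|Z| = 9.11/79.5 = 115 mA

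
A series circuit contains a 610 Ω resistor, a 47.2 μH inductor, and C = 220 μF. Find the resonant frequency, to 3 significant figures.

ω₀ = 1/√(LC) = 1/√(4.72e-05 × 0.00022) = 9813 rad/s
f₀ = ω₀/(2π) = 1.56 kHz

1.56 kHz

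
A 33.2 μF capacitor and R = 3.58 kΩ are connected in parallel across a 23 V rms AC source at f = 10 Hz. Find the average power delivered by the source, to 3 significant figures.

148 mW

ω = 2πf = 62.83 rad/s
X_C = 1/(ωC) = 479 Ω
Parallel: admittances add. Y = 1/R + jωC
Y = (0.000279 + j0.00209) S
|Y| = 0.00210 S → |Z| = 1/|Y| = 475 Ω, ∠Z = −∠Y = -82.4°
I = V/|Z| = 48.4 mA
P = VI cos φ = 23 × 0.0484 × cos(-82.4°) = 148 mW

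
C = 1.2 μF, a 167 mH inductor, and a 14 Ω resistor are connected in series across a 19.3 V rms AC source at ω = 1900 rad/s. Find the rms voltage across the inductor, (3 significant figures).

50.2 V

X_L = ωL = 317 Ω
X_C = 1/(ωC) = 439 Ω
Net reactance X = X_L − X_C = -121 Ω
Z = 14.0 − j121 Ω
|Z| = √(14.0² + 121²) = 122 Ω
I = V/|Z| = 158 mA
V_L = I·|Z_L| = 0.158 × 317 = 50.2 V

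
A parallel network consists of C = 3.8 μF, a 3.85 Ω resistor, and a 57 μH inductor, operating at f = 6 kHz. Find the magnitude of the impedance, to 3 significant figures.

2.42 Ω

ω = 2πf = 37700 rad/s
X_L = ωL = 2.15 Ω
X_C = 1/(ωC) = 6.98 Ω
Parallel: admittances add. Y = 1/R + 1/(jωL) + jωC
Y = (0.260 − j0.322) S
|Y| = 0.414 S → |Z| = 1/|Y| = 2.42 Ω, ∠Z = −∠Y = 51.1°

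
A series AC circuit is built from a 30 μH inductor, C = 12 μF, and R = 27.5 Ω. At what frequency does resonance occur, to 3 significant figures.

ω₀ = 1/√(LC) = 1/√(3e-05 × 1.2e-05) = 52700 rad/s
f₀ = ω₀/(2π) = 8.39 kHz

8.39 kHz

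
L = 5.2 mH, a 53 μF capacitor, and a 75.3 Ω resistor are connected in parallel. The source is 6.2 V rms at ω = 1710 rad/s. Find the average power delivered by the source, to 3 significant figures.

X_L = ωL = 8.89 Ω
X_C = 1/(ωC) = 11.0 Ω
Parallel: admittances add. Y = 1/R + 1/(jωL) + jωC
Y = (0.0133 − j0.0218) S
|Y| = 0.0256 S → |Z| = 1/|Y| = 39.1 Ω, ∠Z = −∠Y = 58.7°
I = V/|Z| = 158 mA
P = VI cos φ = 6.2 × 0.158 × cos(58.7°) = 510 mW

510 mW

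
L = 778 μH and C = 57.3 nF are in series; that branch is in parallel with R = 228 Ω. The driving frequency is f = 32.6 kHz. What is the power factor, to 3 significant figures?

0.309

ω = 2πf = 204800 rad/s
X_L = ωL = 159 Ω
X_C = 1/(ωC) = 85.2 Ω
Branch 1: Z₁ = R = 228 Ω
Branch 2 (series LC): Z₂ = j(X_L − X_C) = j74.2 Ω
Parallel: Z = Z₁Z₂/(Z₁+Z₂), |Z| = 70.5 Ω, ∠Z = 72.0°
cos φ = cos(72.0°) = 0.309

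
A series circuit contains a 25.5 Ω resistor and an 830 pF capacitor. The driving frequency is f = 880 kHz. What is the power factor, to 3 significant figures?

0.116

ω = 2πf = 5.529e+06 rad/s
X_C = 1/(ωC) = 218 Ω
Z = 25.5 − j218 Ω
|Z| = √(25.5² + 218²) = 219 Ω
∠Z = arctan(-218/25.5) = -83.3°
cos φ = cos(-83.3°) = 0.116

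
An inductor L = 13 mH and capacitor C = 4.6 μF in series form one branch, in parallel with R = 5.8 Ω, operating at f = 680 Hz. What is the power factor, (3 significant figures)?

0.627

ω = 2πf = 4273 rad/s
X_L = ωL = 55.5 Ω
X_C = 1/(ωC) = 50.9 Ω
Branch 1: Z₁ = R = 5.80 Ω
Branch 2 (series LC): Z₂ = j(X_L − X_C) = j4.66 Ω
Parallel: Z = Z₁Z₂/(Z₁+Z₂), |Z| = 3.63 Ω, ∠Z = 51.2°
cos φ = cos(51.2°) = 0.627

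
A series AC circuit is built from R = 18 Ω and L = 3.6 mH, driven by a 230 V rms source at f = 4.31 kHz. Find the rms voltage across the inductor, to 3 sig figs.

ω = 2πf = 27080 rad/s
X_L = ωL = 97.5 Ω
Z = 18.0 + j97.5 Ω
|Z| = √(18.0² + 97.5²) = 99.1 Ω
I = V/|Z| = 2.32 A
V_L = I·|Z_L| = 2.32 × 97.5 = 226 V

226 V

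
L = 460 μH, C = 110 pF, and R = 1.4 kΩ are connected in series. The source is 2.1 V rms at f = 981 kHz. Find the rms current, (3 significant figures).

1.08 mA

ω = 2πf = 6.164e+06 rad/s
X_L = ωL = 2840 Ω
X_C = 1/(ωC) = 1470 Ω
Net reactance X = X_L − X_C = 1360 Ω
Z = 1400 + j1360 Ω
|Z| = √(1400² + 1360²) = 1950 Ω
I = V/|Z| = 2.1/1950 = 1.08 mA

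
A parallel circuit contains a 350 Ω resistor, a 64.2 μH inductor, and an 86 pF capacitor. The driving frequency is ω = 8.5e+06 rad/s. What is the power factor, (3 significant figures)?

0.933

X_L = ωL = 546 Ω
X_C = 1/(ωC) = 1370 Ω
Parallel: admittances add. Y = 1/R + 1/(jωL) + jωC
Y = (0.00286 − j0.00110) S
|Y| = 0.00306 S → |Z| = 1/|Y| = 327 Ω, ∠Z = −∠Y = 21.1°
cos φ = cos(21.1°) = 0.933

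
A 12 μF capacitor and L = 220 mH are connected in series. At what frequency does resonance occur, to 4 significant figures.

ω₀ = 1/√(LC) = 1/√(0.22 × 1.2e-05) = 615.5 rad/s
f₀ = ω₀/(2π) = 97.95 Hz

97.95 Hz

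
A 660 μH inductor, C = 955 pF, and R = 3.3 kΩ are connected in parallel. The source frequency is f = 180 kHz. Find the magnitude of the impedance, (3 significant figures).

ω = 2πf = 1.131e+06 rad/s
X_L = ωL = 746 Ω
X_C = 1/(ωC) = 926 Ω
Parallel: admittances add. Y = 1/R + 1/(jωL) + jωC
Y = (0.000303 − j0.000260) S
|Y| = 0.000399 S → |Z| = 1/|Y| = 2510 Ω, ∠Z = −∠Y = 40.6°

2510 Ω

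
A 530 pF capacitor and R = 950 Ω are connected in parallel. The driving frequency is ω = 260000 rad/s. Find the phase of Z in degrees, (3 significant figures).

X_C = 1/(ωC) = 7260 Ω
Parallel: admittances add. Y = 1/R + jωC
Y = (0.00105 + j0.000138) S
|Y| = 0.00106 S → |Z| = 1/|Y| = 942 Ω, ∠Z = −∠Y = -7.46°

-7.46°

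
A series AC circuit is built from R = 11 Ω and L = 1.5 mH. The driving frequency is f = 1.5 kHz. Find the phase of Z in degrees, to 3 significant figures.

52.1°

ω = 2πf = 9425 rad/s
X_L = ωL = 14.1 Ω
Z = 11.0 + j14.1 Ω
|Z| = √(11.0² + 14.1²) = 17.9 Ω
∠Z = arctan(14.1/11.0) = 52.1°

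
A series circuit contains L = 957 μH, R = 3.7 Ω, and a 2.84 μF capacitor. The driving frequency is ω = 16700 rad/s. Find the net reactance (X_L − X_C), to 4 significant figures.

-5.103 Ω

X_L = ωL = 15.98 Ω
X_C = 1/(ωC) = 21.08 Ω
X = 15.98 − 21.08 = -5.103 Ω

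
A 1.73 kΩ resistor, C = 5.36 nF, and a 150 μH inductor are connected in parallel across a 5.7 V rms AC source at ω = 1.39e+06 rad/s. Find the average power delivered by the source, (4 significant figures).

18.78 mW

X_L = ωL = 208.5 Ω
X_C = 1/(ωC) = 134.2 Ω
Parallel: admittances add. Y = 1/R + 1/(jωL) + jωC
Y = (0.0005780 + j0.002654) S
|Y| = 0.002716 S → |Z| = 1/|Y| = 368.1 Ω, ∠Z = −∠Y = -77.71°
I = V/|Z| = 15.48 mA
P = VI cos φ = 5.7 × 0.01548 × cos(-77.71°) = 18.78 mW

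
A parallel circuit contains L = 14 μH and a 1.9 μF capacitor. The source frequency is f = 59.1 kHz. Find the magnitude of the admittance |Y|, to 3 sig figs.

513 mS

ω = 2πf = 371300 rad/s
X_L = ωL = 5.20 Ω
X_C = 1/(ωC) = 1.42 Ω
Parallel: admittances add. Y = 1/(jωL) + jωC
Y = (0 + j0.513) S
|Y| = 0.513 S → |Z| = 1/|Y| = 1.95 Ω, ∠Z = −∠Y = -90.0°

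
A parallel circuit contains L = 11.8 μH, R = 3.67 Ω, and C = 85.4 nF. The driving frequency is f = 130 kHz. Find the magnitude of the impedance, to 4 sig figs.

3.642 Ω

ω = 2πf = 816800 rad/s
X_L = ωL = 9.638 Ω
X_C = 1/(ωC) = 14.34 Ω
Parallel: admittances add. Y = 1/R + 1/(jωL) + jωC
Y = (0.2725 − j0.03400) S
|Y| = 0.2746 S → |Z| = 1/|Y| = 3.642 Ω, ∠Z = −∠Y = 7.112°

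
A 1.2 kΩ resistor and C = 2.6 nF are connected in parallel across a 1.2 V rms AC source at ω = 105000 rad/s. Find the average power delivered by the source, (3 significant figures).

1.20 mW

X_C = 1/(ωC) = 3660 Ω
Parallel: admittances add. Y = 1/R + jωC
Y = (0.000833 + j0.000273) S
|Y| = 0.000877 S → |Z| = 1/|Y| = 1140 Ω, ∠Z = −∠Y = -18.1°
I = V/|Z| = 1.05 mA
P = VI cos φ = 1.2 × 0.00105 × cos(-18.1°) = 1.20 mW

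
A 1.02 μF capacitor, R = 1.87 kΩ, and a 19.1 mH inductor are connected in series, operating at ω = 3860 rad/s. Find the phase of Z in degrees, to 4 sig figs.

-5.506°

X_L = ωL = 73.73 Ω
X_C = 1/(ωC) = 254.0 Ω
Net reactance X = X_L − X_C = -180.3 Ω
Z = 1870 − j180.3 Ω
|Z| = √(1870² + 180.3²) = 1879 Ω
∠Z = arctan(-180.3/1870) = -5.506°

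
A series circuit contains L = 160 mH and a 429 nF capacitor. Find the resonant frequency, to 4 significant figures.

607.5 Hz

ω₀ = 1/√(LC) = 1/√(0.16 × 4.29e-07) = 3817 rad/s
f₀ = ω₀/(2π) = 607.5 Hz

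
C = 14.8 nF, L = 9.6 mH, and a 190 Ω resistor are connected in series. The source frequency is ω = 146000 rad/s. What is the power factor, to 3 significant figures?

X_L = ωL = 1400 Ω
X_C = 1/(ωC) = 463 Ω
Net reactance X = X_L − X_C = 939 Ω
Z = 190 + j939 Ω
|Z| = √(190² + 939²) = 958 Ω
∠Z = arctan(939/190) = 78.6°
cos φ = cos(78.6°) = 0.198

0.198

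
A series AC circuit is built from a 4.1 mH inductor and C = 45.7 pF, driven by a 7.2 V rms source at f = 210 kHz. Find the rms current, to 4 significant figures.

ω = 2πf = 1.319e+06 rad/s
X_L = ωL = 5410 Ω
X_C = 1/(ωC) = 16580 Ω
Net reactance X = X_L − X_C = -11170 Ω
Z = − j11170 Ω
|Z| = √(0² + 11170²) = 11170 Ω
I = V/|Z| = 7.2/11170 = 644.4 μA

644.4 μA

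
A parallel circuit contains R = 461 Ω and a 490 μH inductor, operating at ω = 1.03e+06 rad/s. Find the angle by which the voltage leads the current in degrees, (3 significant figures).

42.4°

X_L = ωL = 505 Ω
Parallel: admittances add. Y = 1/R + 1/(jωL)
Y = (0.00217 − j0.00198) S
|Y| = 0.00294 S → |Z| = 1/|Y| = 340 Ω, ∠Z = −∠Y = 42.4°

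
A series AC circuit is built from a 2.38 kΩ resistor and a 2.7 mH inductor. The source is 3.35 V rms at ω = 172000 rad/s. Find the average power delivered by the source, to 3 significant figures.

4.54 mW

X_L = ωL = 464 Ω
Z = 2380 + j464 Ω
|Z| = √(2380² + 464²) = 2420 Ω
∠Z = arctan(464/2380) = 11.0°
I = V/|Z| = 1.38 mA
P = VI cos φ = 3.35 × 0.00138 × cos(11.0°) = 4.54 mW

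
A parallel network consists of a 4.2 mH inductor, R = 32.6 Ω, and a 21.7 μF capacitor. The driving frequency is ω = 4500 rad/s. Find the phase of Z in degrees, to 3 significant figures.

X_L = ωL = 18.9 Ω
X_C = 1/(ωC) = 10.2 Ω
Parallel: admittances add. Y = 1/R + 1/(jωL) + jωC
Y = (0.0307 + j0.0447) S
|Y| = 0.0542 S → |Z| = 1/|Y| = 18.4 Ω, ∠Z = −∠Y = -55.6°

-55.6°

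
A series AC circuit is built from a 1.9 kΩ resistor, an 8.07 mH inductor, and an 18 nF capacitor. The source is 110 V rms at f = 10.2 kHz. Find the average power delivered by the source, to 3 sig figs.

6.16 W

ω = 2πf = 64090 rad/s
X_L = ωL = 517 Ω
X_C = 1/(ωC) = 867 Ω
Net reactance X = X_L − X_C = -350 Ω
Z = 1900 − j350 Ω
|Z| = √(1900² + 350²) = 1930 Ω
∠Z = arctan(-350/1900) = -10.4°
I = V/|Z| = 56.9 mA
P = VI cos φ = 110 × 0.0569 × cos(-10.4°) = 6.16 W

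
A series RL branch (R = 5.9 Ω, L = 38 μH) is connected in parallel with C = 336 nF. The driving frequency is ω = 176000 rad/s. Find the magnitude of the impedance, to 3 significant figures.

12.8 Ω

X_L = ωL = 6.69 Ω
X_C = 1/(ωC) = 16.9 Ω
Branch 1 (R+jX_L): Z₁ = 5.90 + j6.69 Ω, |Z₁| = 8.92 Ω
Branch 2 (−jX_C): Z₂ = −j16.9 Ω
Parallel: Z = Z₁Z₂/(Z₁+Z₂), |Z| = 12.8 Ω, ∠Z = 18.6°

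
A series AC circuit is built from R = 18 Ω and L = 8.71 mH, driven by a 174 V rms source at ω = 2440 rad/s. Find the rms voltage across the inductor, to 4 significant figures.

X_L = ωL = 21.25 Ω
Z = 18.00 + j21.25 Ω
|Z| = √(18.00² + 21.25²) = 27.85 Ω
I = V/|Z| = 6.248 A
V_L = I·|Z_L| = 6.248 × 21.25 = 132.8 V

132.8 V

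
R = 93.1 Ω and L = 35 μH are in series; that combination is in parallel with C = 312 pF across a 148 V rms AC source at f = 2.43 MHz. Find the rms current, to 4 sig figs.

ω = 2πf = 1.527e+07 rad/s
X_L = ωL = 534.4 Ω
X_C = 1/(ωC) = 209.9 Ω
Branch 1 (R+jX_L): Z₁ = 93.10 + j534.4 Ω, |Z₁| = 542.4 Ω
Branch 2 (−jX_C): Z₂ = −j209.9 Ω
Parallel: Z = Z₁Z₂/(Z₁+Z₂), |Z| = 337.3 Ω, ∠Z = -83.87°
I = V/|Z| = 148/337.3 = 438.7 mA

438.7 mA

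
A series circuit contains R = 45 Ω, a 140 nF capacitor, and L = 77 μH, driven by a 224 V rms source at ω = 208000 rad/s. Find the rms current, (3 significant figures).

4.61 A

X_L = ωL = 16.0 Ω
X_C = 1/(ωC) = 34.3 Ω
Net reactance X = X_L − X_C = -18.3 Ω
Z = 45.0 − j18.3 Ω
|Z| = √(45.0² + 18.3²) = 48.6 Ω
I = V/|Z| = 224/48.6 = 4.61 A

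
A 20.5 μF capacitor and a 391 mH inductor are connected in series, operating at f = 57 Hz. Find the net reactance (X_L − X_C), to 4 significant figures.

3.829 Ω

ω = 2πf = 358.1 rad/s
X_L = ωL = 140.0 Ω
X_C = 1/(ωC) = 136.2 Ω
X = 140.0 − 136.2 = 3.829 Ω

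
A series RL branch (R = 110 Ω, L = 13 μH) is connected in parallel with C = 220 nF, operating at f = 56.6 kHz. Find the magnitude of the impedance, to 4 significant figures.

ω = 2πf = 355600 rad/s
X_L = ωL = 4.623 Ω
X_C = 1/(ωC) = 12.78 Ω
Branch 1 (R+jX_L): Z₁ = 110.0 + j4.623 Ω, |Z₁| = 110.1 Ω
Branch 2 (−jX_C): Z₂ = −j12.78 Ω
Parallel: Z = Z₁Z₂/(Z₁+Z₂), |Z| = 12.76 Ω, ∠Z = -83.35°

12.76 Ω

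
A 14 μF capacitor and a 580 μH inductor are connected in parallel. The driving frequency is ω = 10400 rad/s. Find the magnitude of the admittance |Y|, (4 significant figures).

20.18 mS

X_L = ωL = 6.032 Ω
X_C = 1/(ωC) = 6.868 Ω
Parallel: admittances add. Y = 1/(jωL) + jωC
Y = (0 − j0.02018) S
|Y| = 0.02018 S → |Z| = 1/|Y| = 49.55 Ω, ∠Z = −∠Y = 90.00°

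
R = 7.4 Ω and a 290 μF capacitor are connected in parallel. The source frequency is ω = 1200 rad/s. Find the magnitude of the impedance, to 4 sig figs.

2.679 Ω

X_C = 1/(ωC) = 2.874 Ω
Parallel: admittances add. Y = 1/R + jωC
Y = (0.1351 + j0.3480) S
|Y| = 0.3733 S → |Z| = 1/|Y| = 2.679 Ω, ∠Z = −∠Y = -68.78°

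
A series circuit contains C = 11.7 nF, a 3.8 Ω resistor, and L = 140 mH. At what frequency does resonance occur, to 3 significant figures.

ω₀ = 1/√(LC) = 1/√(0.14 × 1.17e-08) = 24710 rad/s
f₀ = ω₀/(2π) = 3.93 kHz

3.93 kHz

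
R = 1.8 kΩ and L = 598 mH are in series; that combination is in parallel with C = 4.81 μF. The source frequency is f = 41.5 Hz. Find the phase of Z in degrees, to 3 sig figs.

-65.4°

ω = 2πf = 260.8 rad/s
X_L = ωL = 156 Ω
X_C = 1/(ωC) = 797 Ω
Branch 1 (R+jX_L): Z₁ = 1800 + j156 Ω, |Z₁| = 1810 Ω
Branch 2 (−jX_C): Z₂ = −j797 Ω
Parallel: Z = Z₁Z₂/(Z₁+Z₂), |Z| = 754 Ω, ∠Z = -65.4°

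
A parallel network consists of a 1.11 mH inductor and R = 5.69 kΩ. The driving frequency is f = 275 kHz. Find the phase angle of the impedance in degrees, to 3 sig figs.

ω = 2πf = 1.728e+06 rad/s
X_L = ωL = 1920 Ω
Parallel: admittances add. Y = 1/R + 1/(jωL)
Y = (0.000176 − j0.000521) S
|Y| = 0.000550 S → |Z| = 1/|Y| = 1820 Ω, ∠Z = −∠Y = 71.4°

71.4°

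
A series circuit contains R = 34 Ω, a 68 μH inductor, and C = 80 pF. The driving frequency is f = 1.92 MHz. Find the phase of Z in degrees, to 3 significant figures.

-81.0°

ω = 2πf = 1.206e+07 rad/s
X_L = ωL = 820 Ω
X_C = 1/(ωC) = 1040 Ω
Net reactance X = X_L − X_C = -216 Ω
Z = 34.0 − j216 Ω
|Z| = √(34.0² + 216²) = 218 Ω
∠Z = arctan(-216/34.0) = -81.0°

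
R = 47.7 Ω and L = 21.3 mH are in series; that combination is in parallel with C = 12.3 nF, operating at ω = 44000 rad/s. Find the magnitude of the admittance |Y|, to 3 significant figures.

526 μS

X_L = ωL = 937 Ω
X_C = 1/(ωC) = 1850 Ω
Branch 1 (R+jX_L): Z₁ = 47.7 + j937 Ω, |Z₁| = 938 Ω
Branch 2 (−jX_C): Z₂ = −j1850 Ω
Parallel: Z = Z₁Z₂/(Z₁+Z₂), |Z| = 1900 Ω, ∠Z = 84.1°
|Y| = 1/|Z| = 526 μS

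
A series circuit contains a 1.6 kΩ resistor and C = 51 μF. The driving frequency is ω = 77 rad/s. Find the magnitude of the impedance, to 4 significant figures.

1620 Ω

X_C = 1/(ωC) = 254.6 Ω
Z = 1600 − j254.6 Ω
|Z| = √(1600² + 254.6²) = 1620 Ω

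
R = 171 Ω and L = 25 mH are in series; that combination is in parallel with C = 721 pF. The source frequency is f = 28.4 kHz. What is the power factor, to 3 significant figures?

0.0898

ω = 2πf = 178400 rad/s
X_L = ωL = 4460 Ω
X_C = 1/(ωC) = 7770 Ω
Branch 1 (R+jX_L): Z₁ = 171 + j4460 Ω, |Z₁| = 4460 Ω
Branch 2 (−jX_C): Z₂ = −j7770 Ω
Parallel: Z = Z₁Z₂/(Z₁+Z₂), |Z| = 10500 Ω, ∠Z = 84.8°
cos φ = cos(84.8°) = 0.0898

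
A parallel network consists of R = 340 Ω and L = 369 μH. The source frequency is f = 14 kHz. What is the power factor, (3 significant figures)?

0.0950

ω = 2πf = 87960 rad/s
X_L = ωL = 32.5 Ω
Parallel: admittances add. Y = 1/R + 1/(jωL)
Y = (0.00294 − j0.0308) S
|Y| = 0.0309 S → |Z| = 1/|Y| = 32.3 Ω, ∠Z = −∠Y = 84.5°
cos φ = cos(84.5°) = 0.0950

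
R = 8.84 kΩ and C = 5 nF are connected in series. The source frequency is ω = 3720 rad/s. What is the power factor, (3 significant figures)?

0.162

X_C = 1/(ωC) = 53800 Ω
Z = 8840 − j53800 Ω
|Z| = √(8840² + 53800²) = 54500 Ω
∠Z = arctan(-53800/8840) = -80.7°
cos φ = cos(-80.7°) = 0.162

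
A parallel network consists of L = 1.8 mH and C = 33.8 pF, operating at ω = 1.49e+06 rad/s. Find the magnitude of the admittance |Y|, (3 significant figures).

322 μS

X_L = ωL = 2680 Ω
X_C = 1/(ωC) = 19900 Ω
Parallel: admittances add. Y = 1/(jωL) + jωC
Y = (0 − j0.000322) S
|Y| = 0.000322 S → |Z| = 1/|Y| = 3100 Ω, ∠Z = −∠Y = 90.0°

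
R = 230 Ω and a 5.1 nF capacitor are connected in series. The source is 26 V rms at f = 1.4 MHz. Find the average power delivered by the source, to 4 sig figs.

ω = 2πf = 8.796e+06 rad/s
X_C = 1/(ωC) = 22.29 Ω
Z = 230.0 − j22.29 Ω
|Z| = √(230.0² + 22.29²) = 231.1 Ω
∠Z = arctan(-22.29/230.0) = -5.536°
I = V/|Z| = 112.5 mA
P = VI cos φ = 26 × 0.1125 × cos(-5.536°) = 2.912 W

2.912 W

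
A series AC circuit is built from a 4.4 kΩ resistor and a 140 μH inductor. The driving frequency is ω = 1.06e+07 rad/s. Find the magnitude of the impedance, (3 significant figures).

4640 Ω

X_L = ωL = 1480 Ω
Z = 4400 + j1480 Ω
|Z| = √(4400² + 1480²) = 4640 Ω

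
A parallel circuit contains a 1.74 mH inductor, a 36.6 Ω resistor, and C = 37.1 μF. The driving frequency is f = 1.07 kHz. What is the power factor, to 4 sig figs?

0.1644

ω = 2πf = 6723 rad/s
X_L = ωL = 11.70 Ω
X_C = 1/(ωC) = 4.009 Ω
Parallel: admittances add. Y = 1/R + 1/(jωL) + jωC
Y = (0.02732 + j0.1639) S
|Y| = 0.1662 S → |Z| = 1/|Y| = 6.017 Ω, ∠Z = −∠Y = -80.54°
cos φ = cos(-80.54°) = 0.1644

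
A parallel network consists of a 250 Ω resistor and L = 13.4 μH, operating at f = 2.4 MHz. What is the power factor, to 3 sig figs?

ω = 2πf = 1.508e+07 rad/s
X_L = ωL = 202 Ω
Parallel: admittances add. Y = 1/R + 1/(jωL)
Y = (0.00400 − j0.00495) S
|Y| = 0.00636 S → |Z| = 1/|Y| = 157 Ω, ∠Z = −∠Y = 51.1°
cos φ = cos(51.1°) = 0.629

0.629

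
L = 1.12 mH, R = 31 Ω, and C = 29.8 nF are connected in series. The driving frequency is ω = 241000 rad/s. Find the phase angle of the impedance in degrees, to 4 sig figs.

X_L = ωL = 269.9 Ω
X_C = 1/(ωC) = 139.2 Ω
Net reactance X = X_L − X_C = 130.7 Ω
Z = 31.00 + j130.7 Ω
|Z| = √(31.00² + 130.7²) = 134.3 Ω
∠Z = arctan(130.7/31.00) = 76.65°

76.65°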